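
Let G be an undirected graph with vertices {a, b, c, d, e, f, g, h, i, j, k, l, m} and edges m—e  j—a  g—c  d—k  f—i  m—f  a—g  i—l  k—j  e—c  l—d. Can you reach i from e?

Yes

From e we can reach a, c, d, e, f, g, i, j, k, l, m, which includes i.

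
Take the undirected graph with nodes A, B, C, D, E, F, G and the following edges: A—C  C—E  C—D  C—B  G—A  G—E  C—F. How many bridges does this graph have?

The edges on the cycle G-A-C-E-G are not bridges since each lies on that cycle.
But removing C—F disconnects C from F; removing C—D disconnects C from D; removing C—B disconnects C from B — these are bridges.
That makes 3 bridges.

3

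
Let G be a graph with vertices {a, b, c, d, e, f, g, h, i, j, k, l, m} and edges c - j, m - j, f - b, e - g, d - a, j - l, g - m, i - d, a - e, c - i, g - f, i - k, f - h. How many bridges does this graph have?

5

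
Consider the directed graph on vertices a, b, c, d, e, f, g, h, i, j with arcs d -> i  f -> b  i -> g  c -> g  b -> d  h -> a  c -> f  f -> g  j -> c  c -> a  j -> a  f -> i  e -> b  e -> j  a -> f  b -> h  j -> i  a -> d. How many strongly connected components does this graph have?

7

{a, b, f, h} are all mutually reachable — one SCC of size 4.
{i} is an SCC by itself.
{g} is an SCC by itself.
{d} is an SCC by itself.
{c} is an SCC by itself.
(and 2 more singleton SCCs)
That gives 7 strongly connected components.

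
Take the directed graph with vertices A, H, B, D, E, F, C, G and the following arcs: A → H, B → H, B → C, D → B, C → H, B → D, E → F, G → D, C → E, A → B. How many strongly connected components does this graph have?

7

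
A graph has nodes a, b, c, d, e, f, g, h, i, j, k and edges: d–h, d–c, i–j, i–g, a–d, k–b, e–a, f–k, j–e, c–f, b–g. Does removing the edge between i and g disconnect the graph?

After removing i–g, the path i-j-e-a-d-c-f-k-b-g still connects them, so the edge is not a bridge.

No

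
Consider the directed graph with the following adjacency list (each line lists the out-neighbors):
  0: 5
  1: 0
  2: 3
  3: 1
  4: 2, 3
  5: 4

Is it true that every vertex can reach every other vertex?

Yes

From 2 we can reach every vertex (0, 1, 2, 3, 4, 5), and every vertex can reach 2 (0, 1, 2, 3, 4, 5). So the whole graph is one strongly connected component.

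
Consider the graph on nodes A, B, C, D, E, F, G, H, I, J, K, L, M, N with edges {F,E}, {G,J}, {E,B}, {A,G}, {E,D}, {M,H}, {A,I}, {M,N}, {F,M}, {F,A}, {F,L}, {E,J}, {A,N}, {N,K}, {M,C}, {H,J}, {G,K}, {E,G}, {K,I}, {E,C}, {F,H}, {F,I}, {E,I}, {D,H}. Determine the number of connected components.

Starting from A we can reach A, B, C, D, E, F, G, H, I, J, K, L, M, N. That is one component of size 14.
Total: 1 component.

1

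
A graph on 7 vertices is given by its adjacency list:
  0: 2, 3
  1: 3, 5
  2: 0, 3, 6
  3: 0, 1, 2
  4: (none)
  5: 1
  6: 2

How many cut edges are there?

The edges on the cycle 2-3-0-2 are not bridges since each lies on that cycle.
But removing 6-2 disconnects 6 from 2; removing 3-1 disconnects 3 from 1; removing 5-1 disconnects 5 from 1 — these are bridges.
That makes 3 bridges.

3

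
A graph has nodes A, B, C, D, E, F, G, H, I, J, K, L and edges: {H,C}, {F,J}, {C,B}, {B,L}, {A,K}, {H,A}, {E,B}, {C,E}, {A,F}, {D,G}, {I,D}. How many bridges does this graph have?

The edges on the cycle C-E-B-C are not bridges since each lies on that cycle.
But removing I - D disconnects I from D; removing F - J disconnects F from J; removing A - F disconnects A from F; removing H - C disconnects H from C — these are bridges.
In total 8 edges are bridges.

8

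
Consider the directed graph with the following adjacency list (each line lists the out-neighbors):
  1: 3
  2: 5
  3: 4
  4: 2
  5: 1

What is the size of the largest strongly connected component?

5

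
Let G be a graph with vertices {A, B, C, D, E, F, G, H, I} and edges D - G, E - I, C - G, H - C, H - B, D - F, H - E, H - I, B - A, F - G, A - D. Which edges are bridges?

The edges on the cycle H-E-I-H are not bridges since each lies on that cycle.
Every edge lies on some cycle, so there are no bridges.

none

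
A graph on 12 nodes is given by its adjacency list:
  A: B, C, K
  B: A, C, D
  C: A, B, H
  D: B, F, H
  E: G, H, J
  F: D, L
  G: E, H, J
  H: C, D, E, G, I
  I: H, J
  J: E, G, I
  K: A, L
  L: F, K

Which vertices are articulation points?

H

Removing H increases the component count from 1 to 2, so H is a cut vertex.
By contrast removing L leaves 1 component; it is not a cut vertex. No other vertex is a cut vertex either.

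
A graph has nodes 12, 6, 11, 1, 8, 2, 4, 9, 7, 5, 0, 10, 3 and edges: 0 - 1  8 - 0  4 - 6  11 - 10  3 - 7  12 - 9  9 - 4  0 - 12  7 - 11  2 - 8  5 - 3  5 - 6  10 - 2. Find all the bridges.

The edges on the cycle 5-3-7-11-10-2-8-0-12-9-4-6-5 are not bridges since each lies on that cycle.
But removing 1 - 0 disconnects 1 from 0 — this is a bridge.

0-1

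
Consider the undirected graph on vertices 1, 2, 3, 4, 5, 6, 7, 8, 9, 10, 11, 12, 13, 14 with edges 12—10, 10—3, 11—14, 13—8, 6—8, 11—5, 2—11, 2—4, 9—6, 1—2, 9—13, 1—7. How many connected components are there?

3

Starting from 3 we can reach 3, 10, 12. That is one component of size 3.
Starting from 6 we can reach 6, 8, 9, 13. That is one component of size 4.
Starting from 1 we can reach 1, 2, 4, 5, 7, 11, 14. That is one component of size 7.
Total: 3 components.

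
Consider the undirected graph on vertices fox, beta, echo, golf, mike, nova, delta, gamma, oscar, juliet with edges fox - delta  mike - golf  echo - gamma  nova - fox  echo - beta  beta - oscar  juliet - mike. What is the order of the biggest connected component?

Starting from golf we can reach golf, mike, juliet. That is one component of size 3.
Starting from fox we can reach fox, nova, delta. That is one component of size 3.
Starting from beta we can reach beta, echo, gamma, oscar. That is one component of size 4.
The largest has 4 vertices.

4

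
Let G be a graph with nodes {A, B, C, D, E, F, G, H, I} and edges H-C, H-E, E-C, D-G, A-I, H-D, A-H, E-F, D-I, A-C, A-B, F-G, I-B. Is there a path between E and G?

Yes

From E we can reach A, B, C, D, E, F, G, H, I, which includes G.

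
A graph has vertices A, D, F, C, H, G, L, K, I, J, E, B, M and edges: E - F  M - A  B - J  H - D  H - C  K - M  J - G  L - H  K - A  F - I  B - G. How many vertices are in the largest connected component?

Starting from A we can reach A, K, M. That is one component of size 3.
Starting from B we can reach B, G, J. That is one component of size 3.
Starting from E we can reach E, F, I. That is one component of size 3.
Starting from C we can reach C, D, H, L. That is one component of size 4.
The largest has 4 vertices.

4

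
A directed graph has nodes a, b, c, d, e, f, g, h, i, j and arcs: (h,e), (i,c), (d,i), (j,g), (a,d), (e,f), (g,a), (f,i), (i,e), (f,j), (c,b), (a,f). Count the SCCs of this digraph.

{a, d, e, f, g, i, j} are all mutually reachable — one SCC of size 7.
{h} is an SCC by itself.
{b} is an SCC by itself.
{c} is an SCC by itself.
That gives 4 strongly connected components.

4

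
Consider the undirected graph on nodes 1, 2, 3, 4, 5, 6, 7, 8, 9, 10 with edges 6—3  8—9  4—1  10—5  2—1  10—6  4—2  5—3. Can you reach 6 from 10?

From 10 we can reach 3, 5, 6, 10, which includes 6.

Yes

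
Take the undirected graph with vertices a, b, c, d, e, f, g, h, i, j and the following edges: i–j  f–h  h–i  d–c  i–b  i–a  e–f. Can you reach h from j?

Yes

From j we can reach a, b, e, f, h, i, j, which includes h.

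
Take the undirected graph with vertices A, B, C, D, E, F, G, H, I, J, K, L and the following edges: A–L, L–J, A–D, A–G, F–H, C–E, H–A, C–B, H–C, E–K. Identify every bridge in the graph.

removing C–B disconnects C from B; removing A–G disconnects A from G; removing C–H disconnects C from H; removing K–E disconnects K from E — these are bridges.
In total 10 edges are bridges.

A-D, A-G, A-H, A-L, B-C, C-E, C-H, E-K, F-H, J-L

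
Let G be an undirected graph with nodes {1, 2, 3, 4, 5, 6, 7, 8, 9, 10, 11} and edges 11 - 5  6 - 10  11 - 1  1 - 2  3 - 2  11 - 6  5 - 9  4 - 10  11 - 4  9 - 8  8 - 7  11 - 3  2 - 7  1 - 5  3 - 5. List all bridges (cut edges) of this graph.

none

The edges on the cycle 11-4-10-6-11 are not bridges since each lies on that cycle.
Every edge lies on some cycle, so there are no bridges.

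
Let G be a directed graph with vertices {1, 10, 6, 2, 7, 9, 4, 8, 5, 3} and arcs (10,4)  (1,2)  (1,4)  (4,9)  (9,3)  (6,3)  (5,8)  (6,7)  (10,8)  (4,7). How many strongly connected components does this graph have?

10

{9} is an SCC by itself.
{5} is an SCC by itself.
{2} is an SCC by itself.
{3} is an SCC by itself.
{7} is an SCC by itself.
(and 5 more singleton SCCs)
That gives 10 strongly connected components.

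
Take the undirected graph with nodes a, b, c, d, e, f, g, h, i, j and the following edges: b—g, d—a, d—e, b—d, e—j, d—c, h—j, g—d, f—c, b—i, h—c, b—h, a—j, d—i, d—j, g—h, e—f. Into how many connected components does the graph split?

1

Starting from a we can reach a, b, c, d, e, f, g, h, i, j. That is one component of size 10.
Total: 1 component.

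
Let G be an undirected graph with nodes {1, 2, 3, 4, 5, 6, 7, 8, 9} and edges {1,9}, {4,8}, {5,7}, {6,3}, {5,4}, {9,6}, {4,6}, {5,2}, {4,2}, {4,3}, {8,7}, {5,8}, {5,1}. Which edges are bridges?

The edges on the cycle 5-4-8-7-5 are not bridges since each lies on that cycle.
Every edge lies on some cycle, so there are no bridges.

none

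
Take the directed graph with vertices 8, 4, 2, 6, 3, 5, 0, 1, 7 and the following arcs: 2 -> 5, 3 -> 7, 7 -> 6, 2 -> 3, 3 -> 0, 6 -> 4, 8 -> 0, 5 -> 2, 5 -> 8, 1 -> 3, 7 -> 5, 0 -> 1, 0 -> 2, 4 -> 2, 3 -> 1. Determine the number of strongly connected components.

{0, 1, 2, 3, 4, 5, 6, 7, 8} are all mutually reachable — one SCC of size 9.
That gives 1 strongly connected component.

1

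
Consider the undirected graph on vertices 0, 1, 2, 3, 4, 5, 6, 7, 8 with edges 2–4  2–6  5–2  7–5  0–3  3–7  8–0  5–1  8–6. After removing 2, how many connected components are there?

2

With 2 gone, the remaining components are: {4}; {0, 1, 3, 5, 6, 7, 8}.
That is 2 components.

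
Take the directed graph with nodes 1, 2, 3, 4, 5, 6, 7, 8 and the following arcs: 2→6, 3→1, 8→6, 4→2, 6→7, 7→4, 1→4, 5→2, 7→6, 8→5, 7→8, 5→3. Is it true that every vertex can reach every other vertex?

From 7 we can reach every vertex (1, 2, 3, 4, 5, 6, 7, 8), and every vertex can reach 7 (1, 2, 3, 4, 5, 6, 7, 8). So the whole graph is one strongly connected component.

Yes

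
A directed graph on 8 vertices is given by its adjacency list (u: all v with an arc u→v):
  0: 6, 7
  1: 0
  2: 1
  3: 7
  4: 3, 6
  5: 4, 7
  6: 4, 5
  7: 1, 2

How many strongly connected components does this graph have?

1

{0, 1, 2, 3, 4, 5, 6, 7} are all mutually reachable — one SCC of size 8.
That gives 1 strongly connected component.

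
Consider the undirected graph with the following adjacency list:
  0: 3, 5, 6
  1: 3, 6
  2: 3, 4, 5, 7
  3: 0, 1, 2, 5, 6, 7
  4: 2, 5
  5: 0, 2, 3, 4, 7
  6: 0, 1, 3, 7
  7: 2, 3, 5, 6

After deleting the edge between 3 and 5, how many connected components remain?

1

3 and 5 are still connected via 3-7-5, so the component count stays at 1.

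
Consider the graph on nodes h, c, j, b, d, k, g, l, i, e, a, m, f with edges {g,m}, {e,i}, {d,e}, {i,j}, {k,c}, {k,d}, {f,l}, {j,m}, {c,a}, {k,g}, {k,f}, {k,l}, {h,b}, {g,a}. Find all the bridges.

The edges on the cycle k-f-l-k are not bridges since each lies on that cycle.
But removing h - b disconnects h from b — this is a bridge.

b-h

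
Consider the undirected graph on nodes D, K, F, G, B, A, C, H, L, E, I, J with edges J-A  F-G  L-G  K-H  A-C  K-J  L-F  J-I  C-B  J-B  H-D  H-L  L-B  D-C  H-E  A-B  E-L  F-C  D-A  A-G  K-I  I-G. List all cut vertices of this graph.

none

Removing G, for instance, still leaves 1 component. No single vertex removal increases the component count — the graph has no articulation points.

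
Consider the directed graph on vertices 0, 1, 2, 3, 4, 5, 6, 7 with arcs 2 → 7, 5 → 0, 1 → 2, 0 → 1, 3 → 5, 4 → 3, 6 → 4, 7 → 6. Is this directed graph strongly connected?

From 0 we can reach every vertex (0, 1, 2, 3, 4, 5, 6, 7), and every vertex can reach 0 (0, 1, 2, 3, 4, 5, 6, 7). So the whole graph is one strongly connected component.

Yes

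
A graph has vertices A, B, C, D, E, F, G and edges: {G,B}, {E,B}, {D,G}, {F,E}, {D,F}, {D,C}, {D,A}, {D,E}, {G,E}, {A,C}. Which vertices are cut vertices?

Removing D increases the component count from 1 to 2, so D is a cut vertex.
By contrast removing G leaves 1 component; it is not a cut vertex. No other vertex is a cut vertex either.

D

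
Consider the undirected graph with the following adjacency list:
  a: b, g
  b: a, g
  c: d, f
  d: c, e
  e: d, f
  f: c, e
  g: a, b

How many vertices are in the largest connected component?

4

Starting from a we can reach a, b, g. That is one component of size 3.
Starting from c we can reach c, d, e, f. That is one component of size 4.
The largest has 4 vertices.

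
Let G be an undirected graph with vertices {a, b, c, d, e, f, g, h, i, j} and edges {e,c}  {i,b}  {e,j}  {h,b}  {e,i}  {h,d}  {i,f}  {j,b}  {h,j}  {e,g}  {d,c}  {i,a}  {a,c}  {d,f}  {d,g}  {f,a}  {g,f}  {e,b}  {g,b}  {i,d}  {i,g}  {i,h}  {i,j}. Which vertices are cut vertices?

Removing g, for instance, still leaves 1 component. No single vertex removal increases the component count — the graph has no articulation points.

none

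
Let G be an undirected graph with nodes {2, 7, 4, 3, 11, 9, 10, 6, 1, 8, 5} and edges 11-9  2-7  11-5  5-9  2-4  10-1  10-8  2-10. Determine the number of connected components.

6 is isolated — a component by itself.
3 is isolated — a component by itself.
Starting from 5 we can reach 5, 9, 11. That is one component of size 3.
Starting from 1 we can reach 1, 2, 4, 7, 8, 10. That is one component of size 6.
Total: 4 components.

4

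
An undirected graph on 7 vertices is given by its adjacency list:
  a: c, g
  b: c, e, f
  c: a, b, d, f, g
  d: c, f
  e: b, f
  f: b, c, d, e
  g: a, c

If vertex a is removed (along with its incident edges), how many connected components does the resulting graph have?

1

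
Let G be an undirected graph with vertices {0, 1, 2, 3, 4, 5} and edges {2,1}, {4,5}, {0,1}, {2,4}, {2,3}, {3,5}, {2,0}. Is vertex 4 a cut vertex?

No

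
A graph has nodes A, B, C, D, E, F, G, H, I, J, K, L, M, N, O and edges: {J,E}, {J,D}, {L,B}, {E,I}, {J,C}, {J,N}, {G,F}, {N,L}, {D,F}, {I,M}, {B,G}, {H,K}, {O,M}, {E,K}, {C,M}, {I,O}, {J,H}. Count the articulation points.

Removing J increases the component count from 2 to 3, so J is a cut vertex.
By contrast removing D leaves 2 components; it is not a cut vertex. No other vertex is a cut vertex either.

1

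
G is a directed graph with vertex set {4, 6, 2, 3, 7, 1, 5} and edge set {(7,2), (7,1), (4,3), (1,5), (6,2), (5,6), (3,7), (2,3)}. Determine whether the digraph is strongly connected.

No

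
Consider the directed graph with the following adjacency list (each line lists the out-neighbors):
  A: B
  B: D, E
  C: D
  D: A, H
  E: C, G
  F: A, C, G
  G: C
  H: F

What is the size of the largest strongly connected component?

8

{A, B, C, D, E, F, G, H} are all mutually reachable — one SCC of size 8.
The largest has 8 vertices.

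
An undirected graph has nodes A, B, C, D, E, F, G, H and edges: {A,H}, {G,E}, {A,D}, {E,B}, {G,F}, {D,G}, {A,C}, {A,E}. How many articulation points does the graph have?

3

Removing A increases the component count from 1 to 3, so A is a cut vertex.
Removing E increases the component count from 1 to 2, so E is a cut vertex.
Removing G increases the component count from 1 to 2, so G is a cut vertex.
By contrast removing D leaves 1 component; it is not a cut vertex. No other vertex is a cut vertex either.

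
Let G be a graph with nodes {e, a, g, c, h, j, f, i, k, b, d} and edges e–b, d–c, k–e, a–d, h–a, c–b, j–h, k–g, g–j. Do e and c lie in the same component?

Yes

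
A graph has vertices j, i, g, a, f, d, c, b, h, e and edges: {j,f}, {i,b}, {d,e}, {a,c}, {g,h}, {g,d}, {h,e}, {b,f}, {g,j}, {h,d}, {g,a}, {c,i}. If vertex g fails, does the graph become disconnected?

Deleting g raises the number of components from 1 to 2, so g is a cut vertex.

Yes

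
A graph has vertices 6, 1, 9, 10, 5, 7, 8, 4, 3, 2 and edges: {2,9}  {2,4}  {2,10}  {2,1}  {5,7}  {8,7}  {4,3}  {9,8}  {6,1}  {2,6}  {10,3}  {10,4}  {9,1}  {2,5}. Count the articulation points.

1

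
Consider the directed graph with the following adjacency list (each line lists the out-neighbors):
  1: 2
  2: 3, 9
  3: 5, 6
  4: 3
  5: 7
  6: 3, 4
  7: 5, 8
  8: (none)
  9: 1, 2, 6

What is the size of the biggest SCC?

3

{1, 2, 9} are all mutually reachable — one SCC of size 3.
{3, 4, 6} are all mutually reachable — one SCC of size 3.
{5, 7} are all mutually reachable — one SCC of size 2.
{8} is an SCC by itself.
The largest has 3 vertices.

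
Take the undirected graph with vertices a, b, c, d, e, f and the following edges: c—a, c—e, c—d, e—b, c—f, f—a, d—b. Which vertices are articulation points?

Removing c increases the component count from 1 to 2, so c is a cut vertex.
By contrast removing f leaves 1 component; it is not a cut vertex. No other vertex is a cut vertex either.

c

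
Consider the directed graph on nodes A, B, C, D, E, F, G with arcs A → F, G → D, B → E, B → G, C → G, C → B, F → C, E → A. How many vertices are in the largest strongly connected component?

5

{A, B, C, E, F} are all mutually reachable — one SCC of size 5.
{D} is an SCC by itself.
{G} is an SCC by itself.
The largest has 5 vertices.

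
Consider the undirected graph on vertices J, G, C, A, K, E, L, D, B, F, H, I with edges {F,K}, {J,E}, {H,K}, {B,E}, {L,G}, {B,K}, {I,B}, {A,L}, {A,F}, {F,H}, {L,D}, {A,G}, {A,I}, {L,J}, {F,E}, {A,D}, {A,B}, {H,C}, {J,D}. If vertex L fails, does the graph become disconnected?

No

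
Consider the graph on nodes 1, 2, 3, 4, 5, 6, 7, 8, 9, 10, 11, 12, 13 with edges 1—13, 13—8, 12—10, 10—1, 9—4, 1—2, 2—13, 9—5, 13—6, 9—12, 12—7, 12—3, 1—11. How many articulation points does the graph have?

5

Removing 1 increases the component count from 1 to 3, so 1 is a cut vertex.
Removing 9 increases the component count from 1 to 3, so 9 is a cut vertex.
Removing 10 increases the component count from 1 to 2, so 10 is a cut vertex.
Likewise 12, 13 are cut vertices.
By contrast removing 8 leaves 1 component; it is not a cut vertex. No other vertex is a cut vertex either.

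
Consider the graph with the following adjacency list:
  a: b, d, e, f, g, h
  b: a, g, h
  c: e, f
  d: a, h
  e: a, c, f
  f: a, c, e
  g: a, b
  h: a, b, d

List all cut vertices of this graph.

a

Removing a increases the component count from 1 to 2, so a is a cut vertex.
By contrast removing c leaves 1 component; it is not a cut vertex. No other vertex is a cut vertex either.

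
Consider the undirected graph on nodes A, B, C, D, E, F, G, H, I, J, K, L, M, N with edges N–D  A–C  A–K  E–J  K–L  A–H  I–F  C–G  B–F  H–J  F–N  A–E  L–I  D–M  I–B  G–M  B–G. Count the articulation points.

Removing A increases the component count from 1 to 2, so A is a cut vertex.
By contrast removing I leaves 1 component; it is not a cut vertex. No other vertex is a cut vertex either.

1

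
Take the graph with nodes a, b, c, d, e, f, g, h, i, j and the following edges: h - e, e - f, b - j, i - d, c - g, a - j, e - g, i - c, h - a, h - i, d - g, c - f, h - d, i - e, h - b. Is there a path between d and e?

Yes

From d we can reach a, b, c, d, e, f, g, h, i, j, which includes e.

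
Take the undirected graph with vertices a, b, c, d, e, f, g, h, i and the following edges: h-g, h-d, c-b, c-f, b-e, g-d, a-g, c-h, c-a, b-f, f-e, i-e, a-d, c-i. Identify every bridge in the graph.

none

The edges on the cycle c-b-f-c are not bridges since each lies on that cycle.
Every edge lies on some cycle, so there are no bridges.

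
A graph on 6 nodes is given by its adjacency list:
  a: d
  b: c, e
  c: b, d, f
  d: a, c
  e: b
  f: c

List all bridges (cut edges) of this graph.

a-d, b-c, b-e, c-d, c-f

removing c-f disconnects c from f; removing b-c disconnects b from c; removing b-e disconnects b from e; removing d-a disconnects d from a — these are bridges.
In total 5 edges are bridges.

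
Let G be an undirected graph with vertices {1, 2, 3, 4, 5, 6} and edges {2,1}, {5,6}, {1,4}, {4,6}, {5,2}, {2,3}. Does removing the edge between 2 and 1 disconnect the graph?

No

After removing 2 - 1, the path 2-5-6-4-1 still connects them, so the edge is not a bridge.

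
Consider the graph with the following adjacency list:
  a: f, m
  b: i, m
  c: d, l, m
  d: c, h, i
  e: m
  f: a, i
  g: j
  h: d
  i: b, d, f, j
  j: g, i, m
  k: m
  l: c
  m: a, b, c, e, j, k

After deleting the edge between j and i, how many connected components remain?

j and i are still connected via j-m-b-i, so the component count stays at 1.

1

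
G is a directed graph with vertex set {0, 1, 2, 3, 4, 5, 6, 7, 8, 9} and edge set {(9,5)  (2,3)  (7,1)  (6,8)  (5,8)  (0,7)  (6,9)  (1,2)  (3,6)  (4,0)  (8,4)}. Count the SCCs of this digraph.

{0, 1, 2, 3, 4, 5, 6, 7, 8, 9} are all mutually reachable — one SCC of size 10.
That gives 1 strongly connected component.

1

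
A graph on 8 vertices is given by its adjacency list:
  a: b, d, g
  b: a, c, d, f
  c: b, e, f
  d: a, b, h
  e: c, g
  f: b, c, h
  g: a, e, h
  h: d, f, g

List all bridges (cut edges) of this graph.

The edges on the cycle b-a-g-e-c-b are not bridges since each lies on that cycle.
Every edge lies on some cycle, so there are no bridges.

none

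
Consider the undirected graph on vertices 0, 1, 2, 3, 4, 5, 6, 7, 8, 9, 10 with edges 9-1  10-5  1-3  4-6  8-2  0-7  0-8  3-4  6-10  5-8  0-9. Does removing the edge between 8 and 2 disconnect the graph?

Yes

Removing 8-2 leaves no path between 8 and 2: the component count goes from 1 to 2. So it is a bridge.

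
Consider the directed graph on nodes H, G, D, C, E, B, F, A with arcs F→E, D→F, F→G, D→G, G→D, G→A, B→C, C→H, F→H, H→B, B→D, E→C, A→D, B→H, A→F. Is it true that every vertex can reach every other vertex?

From D we can reach every vertex (A, B, C, D, E, F, G, H), and every vertex can reach D (A, B, C, D, E, F, G, H). So the whole graph is one strongly connected component.

Yes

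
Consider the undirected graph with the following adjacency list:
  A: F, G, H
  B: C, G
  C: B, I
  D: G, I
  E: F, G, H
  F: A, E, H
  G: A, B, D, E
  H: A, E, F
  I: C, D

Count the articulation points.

1

Removing G increases the component count from 1 to 2, so G is a cut vertex.
By contrast removing B leaves 1 component; it is not a cut vertex. No other vertex is a cut vertex either.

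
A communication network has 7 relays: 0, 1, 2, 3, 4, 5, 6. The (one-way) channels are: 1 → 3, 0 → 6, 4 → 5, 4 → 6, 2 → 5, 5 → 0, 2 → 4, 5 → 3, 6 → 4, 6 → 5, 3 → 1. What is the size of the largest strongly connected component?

4

{0, 4, 5, 6} are all mutually reachable — one SCC of size 4.
{1, 3} are all mutually reachable — one SCC of size 2.
{2} is an SCC by itself.
The largest has 4 vertices.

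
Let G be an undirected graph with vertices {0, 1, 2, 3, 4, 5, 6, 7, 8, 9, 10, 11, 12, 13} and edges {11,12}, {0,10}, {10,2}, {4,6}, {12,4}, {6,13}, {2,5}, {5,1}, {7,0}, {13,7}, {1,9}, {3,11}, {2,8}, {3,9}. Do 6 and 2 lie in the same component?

Yes

From 6 we can reach 0, 1, 2, 3, 4, 5, 6, 7, 8, 9, 10, 11, 12, 13, which includes 2.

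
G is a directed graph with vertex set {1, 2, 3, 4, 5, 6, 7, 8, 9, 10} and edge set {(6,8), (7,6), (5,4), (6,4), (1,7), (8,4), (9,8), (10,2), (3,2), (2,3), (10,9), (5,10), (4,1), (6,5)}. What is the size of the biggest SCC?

8

{1, 4, 5, 6, 7, 8, 9, 10} are all mutually reachable — one SCC of size 8.
{2, 3} are all mutually reachable — one SCC of size 2.
The largest has 8 vertices.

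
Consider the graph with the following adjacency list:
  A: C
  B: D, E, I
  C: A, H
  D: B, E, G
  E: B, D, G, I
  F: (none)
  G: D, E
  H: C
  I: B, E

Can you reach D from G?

Yes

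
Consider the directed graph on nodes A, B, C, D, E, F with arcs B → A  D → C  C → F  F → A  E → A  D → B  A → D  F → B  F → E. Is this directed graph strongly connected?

From B we can reach every vertex (A, B, C, D, E, F), and every vertex can reach B (A, B, C, D, E, F). So the whole graph is one strongly connected component.

Yes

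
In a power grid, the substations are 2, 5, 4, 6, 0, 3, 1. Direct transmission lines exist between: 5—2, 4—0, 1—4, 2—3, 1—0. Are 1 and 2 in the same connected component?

The component containing 1 is {0, 1, 4}, and 2 is not in it.

No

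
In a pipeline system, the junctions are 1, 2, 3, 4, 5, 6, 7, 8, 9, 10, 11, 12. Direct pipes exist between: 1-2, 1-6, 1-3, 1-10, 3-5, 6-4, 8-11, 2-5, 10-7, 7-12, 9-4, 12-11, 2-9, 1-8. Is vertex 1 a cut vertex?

Deleting 1 raises the number of components from 1 to 2, so 1 is a cut vertex.

Yes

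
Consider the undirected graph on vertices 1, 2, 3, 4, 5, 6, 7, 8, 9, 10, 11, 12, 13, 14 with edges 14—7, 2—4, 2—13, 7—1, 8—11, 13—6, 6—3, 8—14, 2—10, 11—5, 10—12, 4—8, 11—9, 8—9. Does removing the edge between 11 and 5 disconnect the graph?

Yes

Removing 11—5 leaves no path between 11 and 5: the component count goes from 1 to 2. So it is a bridge.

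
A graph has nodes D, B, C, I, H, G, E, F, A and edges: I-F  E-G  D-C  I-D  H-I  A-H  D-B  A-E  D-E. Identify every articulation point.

Removing D increases the component count from 1 to 3, so D is a cut vertex.
Removing E increases the component count from 1 to 2, so E is a cut vertex.
Removing I increases the component count from 1 to 2, so I is a cut vertex.
By contrast removing C leaves 1 component; it is not a cut vertex. No other vertex is a cut vertex either.

D, E, I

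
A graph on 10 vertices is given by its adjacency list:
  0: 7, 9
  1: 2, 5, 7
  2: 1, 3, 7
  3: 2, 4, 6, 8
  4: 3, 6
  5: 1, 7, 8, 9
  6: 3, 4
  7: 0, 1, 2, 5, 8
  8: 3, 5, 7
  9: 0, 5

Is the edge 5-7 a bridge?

After removing 5-7, the path 5-8-7 still connects them, so the edge is not a bridge.

No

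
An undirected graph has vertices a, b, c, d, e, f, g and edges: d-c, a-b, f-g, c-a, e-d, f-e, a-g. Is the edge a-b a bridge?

Yes

Removing a-b leaves no path between a and b: the component count goes from 1 to 2. So it is a bridge.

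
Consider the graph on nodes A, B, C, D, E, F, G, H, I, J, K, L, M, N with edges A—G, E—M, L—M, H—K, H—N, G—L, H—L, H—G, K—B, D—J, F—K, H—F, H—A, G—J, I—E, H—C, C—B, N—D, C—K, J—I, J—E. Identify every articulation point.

Removing H increases the component count from 1 to 2, so H is a cut vertex.
By contrast removing A leaves 1 component; it is not a cut vertex. No other vertex is a cut vertex either.

H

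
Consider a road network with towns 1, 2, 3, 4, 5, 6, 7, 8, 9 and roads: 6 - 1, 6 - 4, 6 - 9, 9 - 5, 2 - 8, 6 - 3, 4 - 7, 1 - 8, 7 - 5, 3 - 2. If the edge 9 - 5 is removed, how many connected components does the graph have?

9 and 5 are still connected via 9-6-4-7-5, so the component count stays at 1.

1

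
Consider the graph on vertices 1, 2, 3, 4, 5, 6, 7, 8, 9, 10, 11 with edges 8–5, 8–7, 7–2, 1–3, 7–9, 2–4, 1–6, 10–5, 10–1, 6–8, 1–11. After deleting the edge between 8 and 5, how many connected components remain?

8 and 5 are still connected via 8-6-1-10-5, so the component count stays at 1.

1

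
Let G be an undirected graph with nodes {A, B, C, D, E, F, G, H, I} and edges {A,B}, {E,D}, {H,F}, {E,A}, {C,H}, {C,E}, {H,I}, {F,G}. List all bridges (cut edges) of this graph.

A-B, A-E, C-E, C-H, D-E, F-G, F-H, H-I

removing D-E disconnects D from E; removing C-H disconnects C from H; removing H-F disconnects H from F; removing C-E disconnects C from E — these are bridges.
In total 8 edges are bridges.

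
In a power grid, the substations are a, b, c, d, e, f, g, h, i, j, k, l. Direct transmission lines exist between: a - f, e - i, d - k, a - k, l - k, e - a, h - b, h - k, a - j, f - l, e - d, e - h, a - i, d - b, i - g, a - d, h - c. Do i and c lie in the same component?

Yes

From i we can reach a, b, c, d, e, f, g, h, i, j, k, l, which includes c.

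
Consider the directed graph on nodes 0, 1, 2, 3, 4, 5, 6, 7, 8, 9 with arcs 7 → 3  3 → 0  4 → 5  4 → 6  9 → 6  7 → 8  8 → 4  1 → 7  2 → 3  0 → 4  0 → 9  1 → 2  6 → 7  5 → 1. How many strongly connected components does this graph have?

1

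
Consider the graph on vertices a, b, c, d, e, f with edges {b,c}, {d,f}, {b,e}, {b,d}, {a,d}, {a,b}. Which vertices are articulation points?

Removing b increases the component count from 1 to 3, so b is a cut vertex.
Removing d increases the component count from 1 to 2, so d is a cut vertex.
By contrast removing c leaves 1 component; it is not a cut vertex. No other vertex is a cut vertex either.

b, d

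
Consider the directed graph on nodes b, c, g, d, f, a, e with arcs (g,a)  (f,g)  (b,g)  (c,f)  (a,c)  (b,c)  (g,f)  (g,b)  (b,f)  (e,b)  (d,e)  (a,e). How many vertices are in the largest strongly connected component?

6

{a, b, c, e, f, g} are all mutually reachable — one SCC of size 6.
{d} is an SCC by itself.
The largest has 6 vertices.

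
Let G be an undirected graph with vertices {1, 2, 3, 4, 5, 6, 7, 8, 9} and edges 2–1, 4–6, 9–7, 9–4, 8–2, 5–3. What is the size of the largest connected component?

Starting from 3 we can reach 3, 5. That is one component of size 2.
Starting from 1 we can reach 1, 2, 8. That is one component of size 3.
Starting from 4 we can reach 4, 6, 7, 9. That is one component of size 4.
The largest has 4 vertices.

4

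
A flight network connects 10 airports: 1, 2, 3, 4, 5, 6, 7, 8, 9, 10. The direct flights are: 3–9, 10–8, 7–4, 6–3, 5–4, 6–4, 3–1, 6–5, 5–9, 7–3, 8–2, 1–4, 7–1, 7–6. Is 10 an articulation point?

No

Deleting 10 leaves 2 components (was 2), so 10 is not a cut vertex.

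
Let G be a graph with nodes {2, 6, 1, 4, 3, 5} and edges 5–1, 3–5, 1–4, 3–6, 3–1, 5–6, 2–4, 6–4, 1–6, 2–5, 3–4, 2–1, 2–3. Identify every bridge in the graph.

none

The edges on the cycle 2-3-1-6-5-2 are not bridges since each lies on that cycle.
Every edge lies on some cycle, so there are no bridges.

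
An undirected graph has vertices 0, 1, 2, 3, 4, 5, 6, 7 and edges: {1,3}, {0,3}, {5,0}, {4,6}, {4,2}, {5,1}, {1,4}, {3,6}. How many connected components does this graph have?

2

7 is isolated — a component by itself.
Starting from 0 we can reach 0, 1, 2, 3, 4, 5, 6. That is one component of size 7.
Total: 2 components.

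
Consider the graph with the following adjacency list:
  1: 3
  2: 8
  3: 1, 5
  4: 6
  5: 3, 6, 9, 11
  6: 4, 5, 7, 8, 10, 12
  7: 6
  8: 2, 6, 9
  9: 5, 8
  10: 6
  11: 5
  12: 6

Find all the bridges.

1-3, 10-6, 11-5, 12-6, 2-8, 3-5, 4-6, 6-7

The edges on the cycle 6-5-9-8-6 are not bridges since each lies on that cycle.
But removing 8-2 disconnects 8 from 2; removing 6-7 disconnects 6 from 7; removing 5-3 disconnects 5 from 3; removing 6-10 disconnects 6 from 10 — these are bridges.
In total 8 edges are bridges.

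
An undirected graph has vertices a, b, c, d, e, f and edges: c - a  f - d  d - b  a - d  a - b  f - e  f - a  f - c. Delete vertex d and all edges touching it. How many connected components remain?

1

With d gone, the remaining components are: {a, b, c, e, f}.
That is 1 component.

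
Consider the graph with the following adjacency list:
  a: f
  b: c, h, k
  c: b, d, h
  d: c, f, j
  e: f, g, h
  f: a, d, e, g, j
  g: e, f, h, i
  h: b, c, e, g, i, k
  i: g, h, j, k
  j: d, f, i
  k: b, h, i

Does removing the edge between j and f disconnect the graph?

No

After removing j-f, the path j-d-f still connects them, so the edge is not a bridge.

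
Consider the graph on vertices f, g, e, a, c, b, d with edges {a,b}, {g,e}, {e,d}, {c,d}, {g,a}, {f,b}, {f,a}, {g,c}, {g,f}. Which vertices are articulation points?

Removing g increases the component count from 1 to 2, so g is a cut vertex.
By contrast removing b leaves 1 component; it is not a cut vertex. No other vertex is a cut vertex either.

g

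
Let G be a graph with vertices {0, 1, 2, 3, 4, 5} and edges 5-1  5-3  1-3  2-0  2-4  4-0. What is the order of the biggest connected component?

3

Starting from 1 we can reach 1, 3, 5. That is one component of size 3.
Starting from 0 we can reach 0, 2, 4. That is one component of size 3.
The largest has 3 vertices.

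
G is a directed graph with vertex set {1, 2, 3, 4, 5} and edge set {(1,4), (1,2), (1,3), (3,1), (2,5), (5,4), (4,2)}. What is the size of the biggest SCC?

3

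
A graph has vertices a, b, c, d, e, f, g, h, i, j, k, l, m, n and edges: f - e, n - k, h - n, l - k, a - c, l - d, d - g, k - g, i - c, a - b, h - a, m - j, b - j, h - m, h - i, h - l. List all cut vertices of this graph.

Removing h increases the component count from 2 to 3, so h is a cut vertex.
By contrast removing f leaves 2 components; it is not a cut vertex. No other vertex is a cut vertex either.

h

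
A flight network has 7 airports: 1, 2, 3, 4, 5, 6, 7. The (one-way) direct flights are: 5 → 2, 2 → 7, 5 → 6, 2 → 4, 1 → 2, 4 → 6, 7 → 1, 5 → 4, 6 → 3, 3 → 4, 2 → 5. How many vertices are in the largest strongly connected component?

{1, 2, 5, 7} are all mutually reachable — one SCC of size 4.
{3, 4, 6} are all mutually reachable — one SCC of size 3.
The largest has 4 vertices.

4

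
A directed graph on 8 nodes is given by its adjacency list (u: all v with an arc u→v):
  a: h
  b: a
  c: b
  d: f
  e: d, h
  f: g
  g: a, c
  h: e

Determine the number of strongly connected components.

1

{a, b, c, d, e, f, g, h} are all mutually reachable — one SCC of size 8.
That gives 1 strongly connected component.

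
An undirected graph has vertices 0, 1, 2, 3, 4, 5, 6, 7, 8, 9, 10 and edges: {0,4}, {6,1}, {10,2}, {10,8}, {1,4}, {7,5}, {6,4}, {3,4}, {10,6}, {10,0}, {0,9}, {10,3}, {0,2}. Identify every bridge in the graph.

0-9, 10-8, 5-7

The edges on the cycle 10-0-2-10 are not bridges since each lies on that cycle.
But removing 8–10 disconnects 8 from 10; removing 7–5 disconnects 7 from 5; removing 9–0 disconnects 9 from 0 — these are bridges.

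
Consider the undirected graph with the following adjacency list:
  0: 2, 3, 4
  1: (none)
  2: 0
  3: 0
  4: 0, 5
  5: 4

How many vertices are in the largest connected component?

1 is isolated — a component by itself.
Starting from 0 we can reach 0, 2, 3, 4, 5. That is one component of size 5.
The largest has 5 vertices.

5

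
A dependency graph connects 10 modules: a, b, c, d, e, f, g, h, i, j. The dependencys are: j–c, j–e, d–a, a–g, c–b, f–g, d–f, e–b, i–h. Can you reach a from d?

From d we can reach a, d, f, g, which includes a.

Yes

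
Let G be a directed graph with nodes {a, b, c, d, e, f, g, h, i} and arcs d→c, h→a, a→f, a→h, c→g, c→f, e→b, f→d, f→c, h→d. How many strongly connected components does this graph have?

{c, d, f} are all mutually reachable — one SCC of size 3.
{a, h} are all mutually reachable — one SCC of size 2.
{e} is an SCC by itself.
{g} is an SCC by itself.
{i} is an SCC by itself.
(and 1 more singleton SCC)
That gives 6 strongly connected components.

6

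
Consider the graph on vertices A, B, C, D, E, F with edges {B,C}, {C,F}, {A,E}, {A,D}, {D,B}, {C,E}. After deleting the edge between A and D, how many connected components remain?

A and D are still connected via A-E-C-B-D, so the component count stays at 1.

1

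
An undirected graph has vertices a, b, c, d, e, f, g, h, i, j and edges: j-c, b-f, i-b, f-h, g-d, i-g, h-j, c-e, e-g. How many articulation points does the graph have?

1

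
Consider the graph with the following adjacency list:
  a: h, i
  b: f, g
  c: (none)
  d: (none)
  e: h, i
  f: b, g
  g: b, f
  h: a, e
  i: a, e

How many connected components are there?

d is isolated — a component by itself.
c is isolated — a component by itself.
Starting from b we can reach b, f, g. That is one component of size 3.
Starting from a we can reach a, e, h, i. That is one component of size 4.
Total: 4 components.

4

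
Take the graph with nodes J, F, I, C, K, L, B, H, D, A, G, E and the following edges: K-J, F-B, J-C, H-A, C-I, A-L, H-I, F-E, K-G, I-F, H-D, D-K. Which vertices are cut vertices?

A, F, H, I, K

Removing A increases the component count from 1 to 2, so A is a cut vertex.
Removing F increases the component count from 1 to 3, so F is a cut vertex.
Removing H increases the component count from 1 to 2, so H is a cut vertex.
Likewise I, K are cut vertices.
By contrast removing G leaves 1 component; it is not a cut vertex. No other vertex is a cut vertex either.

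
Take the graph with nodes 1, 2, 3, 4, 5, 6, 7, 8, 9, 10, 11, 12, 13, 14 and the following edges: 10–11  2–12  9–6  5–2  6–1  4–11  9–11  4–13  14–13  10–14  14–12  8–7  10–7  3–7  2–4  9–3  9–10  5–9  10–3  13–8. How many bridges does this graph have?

2

The edges on the cycle 9-10-14-13-8-7-3-9 are not bridges since each lies on that cycle.
But removing 1–6 disconnects 1 from 6; removing 6–9 disconnects 6 from 9 — these are bridges.
That makes 2 bridges.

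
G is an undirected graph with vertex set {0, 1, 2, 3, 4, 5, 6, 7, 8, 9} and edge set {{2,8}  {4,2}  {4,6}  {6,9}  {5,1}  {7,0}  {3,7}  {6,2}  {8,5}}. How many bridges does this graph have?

6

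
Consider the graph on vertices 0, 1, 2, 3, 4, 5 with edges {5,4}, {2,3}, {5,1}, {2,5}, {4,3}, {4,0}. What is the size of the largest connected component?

6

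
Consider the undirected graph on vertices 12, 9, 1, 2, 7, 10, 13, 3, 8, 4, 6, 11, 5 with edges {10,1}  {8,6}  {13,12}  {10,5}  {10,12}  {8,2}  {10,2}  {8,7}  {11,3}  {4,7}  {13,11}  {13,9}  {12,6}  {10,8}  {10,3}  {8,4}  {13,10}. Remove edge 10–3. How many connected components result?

1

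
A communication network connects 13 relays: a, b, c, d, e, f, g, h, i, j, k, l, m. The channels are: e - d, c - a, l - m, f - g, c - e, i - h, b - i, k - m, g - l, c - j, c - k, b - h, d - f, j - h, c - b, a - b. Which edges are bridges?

none

The edges on the cycle c-e-d-f-g-l-m-k-c are not bridges since each lies on that cycle.
Every edge lies on some cycle, so there are no bridges.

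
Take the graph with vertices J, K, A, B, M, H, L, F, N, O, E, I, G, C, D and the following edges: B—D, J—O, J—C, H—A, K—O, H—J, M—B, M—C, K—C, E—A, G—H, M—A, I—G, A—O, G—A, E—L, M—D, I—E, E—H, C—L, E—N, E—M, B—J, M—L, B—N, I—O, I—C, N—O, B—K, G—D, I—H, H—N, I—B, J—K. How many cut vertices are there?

Removing I, for instance, still leaves 2 components. No single vertex removal increases the component count — the graph has no articulation points.

0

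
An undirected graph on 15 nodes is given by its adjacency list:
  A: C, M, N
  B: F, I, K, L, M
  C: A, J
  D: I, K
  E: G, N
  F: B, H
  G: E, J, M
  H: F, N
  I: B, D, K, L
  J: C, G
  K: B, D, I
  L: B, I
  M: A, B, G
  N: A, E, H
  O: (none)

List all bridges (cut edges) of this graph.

none

The edges on the cycle B-L-I-B are not bridges since each lies on that cycle.
Every edge lies on some cycle, so there are no bridges.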